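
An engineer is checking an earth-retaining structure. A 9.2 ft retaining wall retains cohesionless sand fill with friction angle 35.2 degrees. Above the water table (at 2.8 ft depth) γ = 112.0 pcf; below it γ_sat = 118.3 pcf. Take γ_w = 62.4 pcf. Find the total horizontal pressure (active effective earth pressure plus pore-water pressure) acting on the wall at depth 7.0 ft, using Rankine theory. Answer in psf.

K_a = (1 − sin φ)/(1 + sin φ) = 0.2687.
γ' = 118.3 − 62.4 = 55.90 pcf.
Effective vertical stress at 7.0 ft: σ'_v = 112.0×2.8 + 55.90×4.20 = 548.4 psf.
σ'_h = K_a σ'_v = 0.2687 × 548.4 = 147.3 psf; u = γ_w × 4.20 = 262.1 psf.
Total σ_h = 147.3 + 262.1 = 409.4 psf.

409 psf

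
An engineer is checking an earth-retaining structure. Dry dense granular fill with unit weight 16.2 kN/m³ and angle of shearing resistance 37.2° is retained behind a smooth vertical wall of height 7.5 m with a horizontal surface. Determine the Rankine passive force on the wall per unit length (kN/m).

K_p = tan²(45° + φ/2) = 4.058.
P_p = ½ K_p γ H² = 0.5 × 4.058 × 16.2 × 7.5² = 1849 kN/m.

1850 kN/m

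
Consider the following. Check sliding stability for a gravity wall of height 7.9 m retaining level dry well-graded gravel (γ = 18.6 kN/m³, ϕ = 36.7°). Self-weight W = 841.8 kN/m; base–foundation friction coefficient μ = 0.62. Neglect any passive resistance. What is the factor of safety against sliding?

K_a = tan²(45° − 36.7°/2) = 0.2519.
P_a = ½K_aγH² = 0.5×0.2519×18.6×7.9² = 146.2 kN/m, acting at H/3 = 2.633 m above the base.
FS_sliding = μW / P_a = 0.62×841.8 / 146.2 = 3.570.

3.57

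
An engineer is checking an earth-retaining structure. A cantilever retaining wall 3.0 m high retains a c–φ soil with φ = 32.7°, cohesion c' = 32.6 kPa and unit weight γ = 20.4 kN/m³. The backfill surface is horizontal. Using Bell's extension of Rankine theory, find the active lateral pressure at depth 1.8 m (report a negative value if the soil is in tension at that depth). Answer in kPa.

-24.7 kPa

K_a = (1 − sin φ)/(1 + sin φ) = 0.2985.
σ_a = K_a γ z − 2c√K_a = 0.2985×20.4×1.8 − 2×32.6×0.5464 = -24.66 kPa.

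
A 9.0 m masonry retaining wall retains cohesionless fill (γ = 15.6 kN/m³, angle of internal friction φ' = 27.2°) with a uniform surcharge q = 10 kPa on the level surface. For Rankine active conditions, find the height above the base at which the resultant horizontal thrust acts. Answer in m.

K_a = 0.3726.
Triangular part P₁ = ½K_aγH² = 235.4 at H/3 = 3.000 m; rectangular part P₂ = K_a q H = 33.53 at H/2 = 4.500 m.
ȳ = (P₁·3.000 + P₂·4.500)/(P₁+P₂) = 3.187 m.

3.19 m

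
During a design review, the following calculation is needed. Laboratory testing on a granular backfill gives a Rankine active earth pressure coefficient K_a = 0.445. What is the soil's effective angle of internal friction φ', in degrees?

22.6°

K_a = tan²(45° − φ/2) ⇒ 45° − φ/2 = arctan(√0.445) = 33.71°.
φ = 2(45° − 33.71°) = 22.59°.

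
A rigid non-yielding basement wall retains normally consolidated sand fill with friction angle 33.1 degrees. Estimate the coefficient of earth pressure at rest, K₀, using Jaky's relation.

K₀ = 1 − sin φ' = 1 − sin 33.1° = 0.4539.

0.454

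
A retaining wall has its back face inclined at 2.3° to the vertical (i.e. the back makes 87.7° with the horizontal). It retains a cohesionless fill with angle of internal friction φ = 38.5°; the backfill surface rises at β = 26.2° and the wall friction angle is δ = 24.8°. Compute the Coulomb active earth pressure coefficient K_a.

K_a = sin²(α+φ) / [sin²α · sin(α−δ) · (1 + √{sin(φ+δ)sin(φ−β) / (sin(α−δ)sin(α+β))})²].
With α = 87.7°, φ = 38.5°, δ = 24.8°, β = 26.2°: K_a = 0.3329.

0.333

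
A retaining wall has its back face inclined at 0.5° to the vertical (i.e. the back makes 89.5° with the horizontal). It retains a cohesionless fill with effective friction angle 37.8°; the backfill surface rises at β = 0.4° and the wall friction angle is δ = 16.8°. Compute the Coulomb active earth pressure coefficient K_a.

K_a = sin²(α+φ) / [sin²α · sin(α−δ) · (1 + √{sin(φ+δ)sin(φ−β) / (sin(α−δ)sin(α+β))})²].
With α = 89.5°, φ = 37.8°, δ = 16.8°, β = 0.4°: K_a = 0.2240.

0.224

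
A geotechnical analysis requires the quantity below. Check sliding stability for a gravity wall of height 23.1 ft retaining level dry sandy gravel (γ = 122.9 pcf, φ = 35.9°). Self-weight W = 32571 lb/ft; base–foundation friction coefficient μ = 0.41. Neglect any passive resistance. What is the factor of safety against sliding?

1.56

K_a = tan²(45° − 35.9°/2) = 0.2607.
P_a = ½K_aγH² = 0.5×0.2607×122.9×23.1² = 8550 lb/ft, acting at H/3 = 7.700 ft above the base.
FS_sliding = μW / P_a = 0.41×32571 / 8550 = 1.562.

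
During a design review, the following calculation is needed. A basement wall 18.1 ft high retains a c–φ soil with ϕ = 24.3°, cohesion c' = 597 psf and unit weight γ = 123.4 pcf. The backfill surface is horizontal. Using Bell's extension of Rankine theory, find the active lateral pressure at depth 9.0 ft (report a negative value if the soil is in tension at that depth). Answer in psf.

K_a = (1 − sin φ)/(1 + sin φ) = 0.4169.
σ_a = K_a γ z − 2c√K_a = 0.4169×123.4×9.0 − 2×597×0.6457 = -307.9 psf.

-308 psf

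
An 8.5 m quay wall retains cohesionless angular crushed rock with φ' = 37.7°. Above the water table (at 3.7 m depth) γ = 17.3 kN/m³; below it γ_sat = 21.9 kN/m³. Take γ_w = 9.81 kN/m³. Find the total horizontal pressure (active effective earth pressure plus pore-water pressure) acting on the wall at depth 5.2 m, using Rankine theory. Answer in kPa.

34.5 kPa

K_a = (1 − sin φ)/(1 + sin φ) = 0.2411.
γ' = 21.9 − 9.81 = 12.09 kN/m³.
Effective vertical stress at 5.2 m: σ'_v = 17.3×3.7 + 12.09×1.50 = 82.15 kPa.
σ'_h = K_a σ'_v = 0.2411 × 82.15 = 19.80 kPa; u = γ_w × 1.50 = 14.71 kPa.
Total σ_h = 19.80 + 14.71 = 34.52 kPa.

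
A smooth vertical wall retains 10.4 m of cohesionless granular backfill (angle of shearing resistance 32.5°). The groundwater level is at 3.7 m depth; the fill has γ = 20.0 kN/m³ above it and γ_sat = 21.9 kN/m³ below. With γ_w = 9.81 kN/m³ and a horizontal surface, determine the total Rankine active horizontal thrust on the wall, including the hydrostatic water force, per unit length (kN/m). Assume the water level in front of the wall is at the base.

K_a = tan²(45° − φ/2) = 0.3010.
γ' = 21.9 − 9.81 = 12.09 kN/m³. Depth below WT = 6.7 m.
σ'_h at WT = K_a γ d_w = 22.27 kPa; at base = 22.27 + K_a γ' × 6.7 = 46.65 kPa.
P₁ (0–3.7 m) = ½×22.27×3.7 = 41.20. P₂ (3.7–10.4 m) = ½(22.27+46.65)×6.7 = 230.9.
P_w = ½ γ_w h₂² = 0.5×9.81×6.7² = 220.2. Total = 41.20+230.9+220.2 = 492.3 kN/m.

492 kN/m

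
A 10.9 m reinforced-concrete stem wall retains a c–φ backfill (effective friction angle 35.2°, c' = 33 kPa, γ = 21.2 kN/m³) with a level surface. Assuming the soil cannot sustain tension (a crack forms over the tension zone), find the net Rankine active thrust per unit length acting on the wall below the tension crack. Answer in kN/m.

68.2 kN/m

K_a = 0.2687; √K_a = 0.5184.
Tension-crack depth z_c = 2c/(γ√K_a) = 2×33/(21.2×0.5184) = 6.006 m.
σ_a at base = K_a γ H − 2c√K_a = 0.2687×21.2×10.9 − 2×33×0.5184 = 27.88 kPa.
P_a = ½ × 27.88 × (H − z_c) = 0.5×27.88×4.894 = 68.22 kN/m.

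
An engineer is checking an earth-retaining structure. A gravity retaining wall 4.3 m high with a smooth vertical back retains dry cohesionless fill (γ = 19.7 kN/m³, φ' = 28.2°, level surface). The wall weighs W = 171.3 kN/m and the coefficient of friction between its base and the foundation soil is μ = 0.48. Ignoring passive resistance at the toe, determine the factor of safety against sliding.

K_a = tan²(45° − 28.2°/2) = 0.3582.
P_a = ½K_aγH² = 0.5×0.3582×19.7×4.3² = 65.24 kN/m, acting at H/3 = 1.433 m above the base.
FS_sliding = μW / P_a = 0.48×171.3 / 65.24 = 1.260.

1.26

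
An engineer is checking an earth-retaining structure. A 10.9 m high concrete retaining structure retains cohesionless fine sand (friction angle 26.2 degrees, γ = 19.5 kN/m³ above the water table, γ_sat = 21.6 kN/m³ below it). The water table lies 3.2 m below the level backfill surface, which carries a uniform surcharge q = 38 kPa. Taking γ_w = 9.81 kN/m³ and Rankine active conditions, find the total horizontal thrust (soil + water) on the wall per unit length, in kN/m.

K_a = tan²(45° − φ/2) = 0.3874.
γ' = 21.6 − 9.81 = 11.79 kN/m³. h₂ = H − d_w = 7.7 m.
σ'_h: at surface K_a·q = 14.72; at WT K_a(q+γd_w) = 38.90; at base K_a(q+γd_w+γ'h₂) = 74.07 kPa.
P₁ = ½(14.72+38.90)×3.2 = 85.79; P₂ = ½(38.90+74.07)×7.7 = 434.9; P_w = ½γ_w h₂² = 290.8.
Total = 85.79+434.9+290.8 = 811.5 kN/m.

812 kN/m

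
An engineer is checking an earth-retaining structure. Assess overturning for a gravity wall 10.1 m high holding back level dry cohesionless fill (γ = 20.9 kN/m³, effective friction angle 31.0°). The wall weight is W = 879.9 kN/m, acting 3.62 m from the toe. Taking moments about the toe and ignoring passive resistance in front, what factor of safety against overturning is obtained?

K_a = tan²(45° − 31.0°/2) = 0.3201.
P_a = ½K_aγH² = 0.5×0.3201×20.9×10.1² = 341.2 kN/m, acting at H/3 = 3.367 m above the base.
Overturning moment M_o = P_a × H/3 = 341.2 × 3.367 = 1149.
Resisting moment M_r = W × 3.62 = 879.9 × 3.62 = 3185.
FS_overturning = M_r/M_o = 3185/1149 = 2.773.

2.77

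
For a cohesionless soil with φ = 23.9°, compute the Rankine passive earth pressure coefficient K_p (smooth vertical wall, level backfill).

2.36

K_p = (1 + sin φ)/(1 − sin φ) = tan²(45° + 23.9°/2) = 2.362.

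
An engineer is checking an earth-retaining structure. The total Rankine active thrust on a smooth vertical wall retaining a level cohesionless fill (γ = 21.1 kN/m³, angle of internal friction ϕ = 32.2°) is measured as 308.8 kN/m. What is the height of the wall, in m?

K_a = 0.3047. P_a = ½ K_a γ H² ⇒ H = √(2P_a/(K_a γ)).
H = √(2×308.8/(0.3047×21.1)) = 9.801 m.

9.80 m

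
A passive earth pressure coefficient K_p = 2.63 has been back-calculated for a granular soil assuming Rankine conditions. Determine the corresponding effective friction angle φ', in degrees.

K_p = (1+sin φ)/(1−sin φ) ⇒ sin φ = (K_p − 1)/(K_p + 1) = 0.4490.
φ = arcsin(0.4490) = 26.68°.

26.7°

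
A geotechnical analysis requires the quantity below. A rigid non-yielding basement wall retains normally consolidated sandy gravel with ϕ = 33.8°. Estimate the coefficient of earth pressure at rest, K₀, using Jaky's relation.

K₀ = 1 − sin φ' = 1 − sin 33.8° = 0.4437.

0.444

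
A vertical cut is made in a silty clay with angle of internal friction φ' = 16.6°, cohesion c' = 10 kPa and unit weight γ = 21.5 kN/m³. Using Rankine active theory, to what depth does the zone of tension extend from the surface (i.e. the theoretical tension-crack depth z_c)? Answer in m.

1.25 m

K_a = tan²(45° − 16.6°/2) = 0.5556; √K_a = 0.7454.
The active pressure is zero where K_a γ z = 2c√K_a, so z_c = 2c/(γ√K_a) = 2×10/(21.5×0.7454) = 1.248 m.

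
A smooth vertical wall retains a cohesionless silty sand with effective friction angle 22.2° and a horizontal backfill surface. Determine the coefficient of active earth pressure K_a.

0.452

K_a = (1 − sin φ)/(1 + sin φ) = (1 − sin 22.2°)/(1 + sin 22.2°) = 0.4515.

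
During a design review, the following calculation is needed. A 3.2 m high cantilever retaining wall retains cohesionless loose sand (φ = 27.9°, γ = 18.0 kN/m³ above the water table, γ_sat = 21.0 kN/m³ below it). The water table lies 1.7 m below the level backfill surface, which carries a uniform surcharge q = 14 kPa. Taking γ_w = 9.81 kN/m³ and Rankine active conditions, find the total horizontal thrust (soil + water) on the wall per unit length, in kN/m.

57.9 kN/m

K_a = tan²(45° − φ/2) = 0.3625.
γ' = 21.0 − 9.81 = 11.19 kN/m³. h₂ = H − d_w = 1.5 m.
σ'_h: at surface K_a·q = 5.074; at WT K_a(q+γd_w) = 16.17; at base K_a(q+γd_w+γ'h₂) = 22.25 kPa.
P₁ = ½(5.074+16.17)×1.7 = 18.05; P₂ = ½(16.17+22.25)×1.5 = 28.81; P_w = ½γ_w h₂² = 11.04.
Total = 18.05+28.81+11.04 = 57.90 kN/m.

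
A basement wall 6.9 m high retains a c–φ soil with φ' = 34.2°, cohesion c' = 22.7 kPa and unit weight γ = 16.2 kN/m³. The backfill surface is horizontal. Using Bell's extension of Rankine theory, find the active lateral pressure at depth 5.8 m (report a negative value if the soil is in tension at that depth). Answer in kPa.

K_a = (1 − sin φ)/(1 + sin φ) = 0.2803.
σ_a = K_a γ z − 2c√K_a = 0.2803×16.2×5.8 − 2×22.7×0.5295 = 2.303 kPa.

2.30 kPa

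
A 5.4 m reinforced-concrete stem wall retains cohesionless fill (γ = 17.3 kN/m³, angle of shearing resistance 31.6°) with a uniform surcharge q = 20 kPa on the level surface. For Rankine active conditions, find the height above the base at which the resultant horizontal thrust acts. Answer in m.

2.07 m

K_a = 0.3123.
Triangular part P₁ = ½K_aγH² = 78.78 at H/3 = 1.800 m; rectangular part P₂ = K_a q H = 33.73 at H/2 = 2.700 m.
ȳ = (P₁·1.800 + P₂·2.700)/(P₁+P₂) = 2.070 m.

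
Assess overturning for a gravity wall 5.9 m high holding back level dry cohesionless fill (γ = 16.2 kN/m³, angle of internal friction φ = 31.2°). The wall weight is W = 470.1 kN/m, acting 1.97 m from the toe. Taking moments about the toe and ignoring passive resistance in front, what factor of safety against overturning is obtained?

5.26

K_a = tan²(45° − 31.2°/2) = 0.3175.
P_a = ½K_aγH² = 0.5×0.3175×16.2×5.9² = 89.52 kN/m, acting at H/3 = 1.967 m above the base.
Overturning moment M_o = P_a × H/3 = 89.52 × 1.967 = 176.1.
Resisting moment M_r = W × 1.97 = 470.1 × 1.97 = 926.1.
FS_overturning = M_r/M_o = 926.1/176.1 = 5.260.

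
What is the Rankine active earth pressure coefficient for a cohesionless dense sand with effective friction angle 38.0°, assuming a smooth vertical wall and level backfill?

0.238

K_a = tan²(45° − φ/2) = tan²(26.00°) = 0.2379.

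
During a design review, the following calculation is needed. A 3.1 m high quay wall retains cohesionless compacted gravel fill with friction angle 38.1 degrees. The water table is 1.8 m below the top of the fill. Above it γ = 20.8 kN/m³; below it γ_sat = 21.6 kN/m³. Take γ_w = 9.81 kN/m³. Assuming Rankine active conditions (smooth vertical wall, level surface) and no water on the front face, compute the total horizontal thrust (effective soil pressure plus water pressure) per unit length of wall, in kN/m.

30.2 kN/m

K_a = tan²(45° − φ/2) = 0.2368.
γ' = 21.6 − 9.81 = 11.79 kN/m³. Depth below WT = 1.3 m.
σ'_h at WT = K_a γ d_w = 8.867 kPa; at base = 8.867 + K_a γ' × 1.3 = 12.50 kPa.
P₁ (0–1.8 m) = ½×8.867×1.8 = 7.980. P₂ (1.8–3.1 m) = ½(8.867+12.50)×1.3 = 13.89.
P_w = ½ γ_w h₂² = 0.5×9.81×1.3² = 8.289. Total = 7.980+13.89+8.289 = 30.16 kN/m.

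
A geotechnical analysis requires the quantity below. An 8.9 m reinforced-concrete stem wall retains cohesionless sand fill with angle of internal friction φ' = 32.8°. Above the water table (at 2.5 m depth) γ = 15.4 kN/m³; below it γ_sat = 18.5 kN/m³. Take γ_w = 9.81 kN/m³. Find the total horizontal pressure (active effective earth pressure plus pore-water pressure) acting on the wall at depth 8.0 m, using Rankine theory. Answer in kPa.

K_a = (1 − sin φ)/(1 + sin φ) = 0.2973.
γ' = 18.5 − 9.81 = 8.690 kN/m³.
Effective vertical stress at 8.0 m: σ'_v = 15.4×2.5 + 8.690×5.50 = 86.29 kPa.
σ'_h = K_a σ'_v = 0.2973 × 86.29 = 25.65 kPa; u = γ_w × 5.50 = 53.96 kPa.
Total σ_h = 25.65 + 53.96 = 79.61 kPa.

79.6 kPa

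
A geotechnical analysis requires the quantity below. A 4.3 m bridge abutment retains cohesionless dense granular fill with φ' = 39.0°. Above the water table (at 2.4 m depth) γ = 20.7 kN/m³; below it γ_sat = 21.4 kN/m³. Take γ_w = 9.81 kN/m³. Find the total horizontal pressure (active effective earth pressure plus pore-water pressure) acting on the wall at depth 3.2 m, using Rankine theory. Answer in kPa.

K_a = (1 − sin φ)/(1 + sin φ) = 0.2275.
γ' = 21.4 − 9.81 = 11.59 kN/m³.
Effective vertical stress at 3.2 m: σ'_v = 20.7×2.4 + 11.59×0.800 = 58.95 kPa.
σ'_h = K_a σ'_v = 0.2275 × 58.95 = 13.41 kPa; u = γ_w × 0.800 = 7.848 kPa.
Total σ_h = 13.41 + 7.848 = 21.26 kPa.

21.3 kPa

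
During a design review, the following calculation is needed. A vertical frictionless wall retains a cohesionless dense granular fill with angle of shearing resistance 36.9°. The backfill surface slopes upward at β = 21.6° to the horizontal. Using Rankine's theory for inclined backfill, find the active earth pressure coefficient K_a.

0.302

K_a = cos β · (cos β − √(cos²β − cos²φ)) / (cos β + √(cos²β − cos²φ)).
cos β = 0.9298, cos φ = 0.7997, √(cos²β − cos²φ) = 0.4743.
K_a = 0.9298 × (0.9298 − 0.4743)/(0.9298 + 0.4743) = 0.3016.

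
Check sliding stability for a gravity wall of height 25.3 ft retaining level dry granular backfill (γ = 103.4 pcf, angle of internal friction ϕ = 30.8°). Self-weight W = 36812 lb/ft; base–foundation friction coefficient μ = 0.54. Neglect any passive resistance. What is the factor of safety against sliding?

K_a = tan²(45° − 30.8°/2) = 0.3227.
P_a = ½K_aγH² = 0.5×0.3227×103.4×25.3² = 10680 lb/ft, acting at H/3 = 8.433 ft above the base.
FS_sliding = μW / P_a = 0.54×36812 / 10680 = 1.861.

1.86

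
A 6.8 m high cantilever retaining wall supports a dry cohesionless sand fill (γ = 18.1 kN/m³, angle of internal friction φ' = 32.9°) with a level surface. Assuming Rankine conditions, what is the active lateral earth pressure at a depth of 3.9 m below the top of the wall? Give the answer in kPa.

20.9 kPa

K_a = (1 − sin φ)/(1 + sin φ) = 0.2960.
σ_h = K_a γ z = 0.2960 × 18.1 × 3.9 = 20.90 kPa.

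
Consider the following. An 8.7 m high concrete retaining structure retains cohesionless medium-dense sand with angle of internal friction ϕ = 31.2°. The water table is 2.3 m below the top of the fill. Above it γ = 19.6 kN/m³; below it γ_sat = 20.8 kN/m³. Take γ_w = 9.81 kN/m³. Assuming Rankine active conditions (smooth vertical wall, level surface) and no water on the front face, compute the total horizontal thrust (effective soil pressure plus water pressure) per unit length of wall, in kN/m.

380 kN/m

K_a = tan²(45° − φ/2) = 0.3175.
γ' = 20.8 − 9.81 = 10.99 kN/m³. Depth below WT = 6.4 m.
σ'_h at WT = K_a γ d_w = 14.31 kPa; at base = 14.31 + K_a γ' × 6.4 = 36.64 kPa.
P₁ (0–2.3 m) = ½×14.31×2.3 = 16.46. P₂ (2.3–8.7 m) = ½(14.31+36.64)×6.4 = 163.1.
P_w = ½ γ_w h₂² = 0.5×9.81×6.4² = 200.9. Total = 16.46+163.1+200.9 = 380.4 kN/m.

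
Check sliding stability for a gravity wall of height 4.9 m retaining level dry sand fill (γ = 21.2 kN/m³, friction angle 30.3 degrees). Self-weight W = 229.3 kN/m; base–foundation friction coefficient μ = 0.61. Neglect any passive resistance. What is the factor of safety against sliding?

1.67

K_a = tan²(45° − 30.3°/2) = 0.3293.
P_a = ½K_aγH² = 0.5×0.3293×21.2×4.9² = 83.81 kN/m, acting at H/3 = 1.633 m above the base.
FS_sliding = μW / P_a = 0.61×229.3 / 83.81 = 1.669.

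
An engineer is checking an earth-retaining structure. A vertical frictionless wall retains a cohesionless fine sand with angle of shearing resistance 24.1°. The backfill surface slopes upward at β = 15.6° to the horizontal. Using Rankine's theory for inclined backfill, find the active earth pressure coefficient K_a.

K_a = cos β · (cos β − √(cos²β − cos²φ)) / (cos β + √(cos²β − cos²φ)).
cos β = 0.9632, cos φ = 0.9128, √(cos²β − cos²φ) = 0.3073.
K_a = 0.9632 × (0.9632 − 0.3073)/(0.9632 + 0.3073) = 0.4973.

0.497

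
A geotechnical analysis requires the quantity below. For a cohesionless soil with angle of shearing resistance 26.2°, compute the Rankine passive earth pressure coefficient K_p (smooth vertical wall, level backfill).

2.58

K_p = (1 + sin φ)/(1 − sin φ) = tan²(45° + 26.2°/2) = 2.581.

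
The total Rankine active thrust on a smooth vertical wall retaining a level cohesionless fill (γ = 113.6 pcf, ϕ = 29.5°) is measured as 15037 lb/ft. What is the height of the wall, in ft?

27.9 ft

K_a = 0.3401. P_a = ½ K_a γ H² ⇒ H = √(2P_a/(K_a γ)).
H = √(2×15037/(0.3401×113.6)) = 27.90 ft.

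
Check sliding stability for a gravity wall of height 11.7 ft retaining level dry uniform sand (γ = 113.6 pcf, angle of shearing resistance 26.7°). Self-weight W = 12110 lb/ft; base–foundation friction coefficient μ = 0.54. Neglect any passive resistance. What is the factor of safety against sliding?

K_a = tan²(45° − 26.7°/2) = 0.3800.
P_a = ½K_aγH² = 0.5×0.3800×113.6×11.7² = 2954 lb/ft, acting at H/3 = 3.900 ft above the base.
FS_sliding = μW / P_a = 0.54×12110 / 2954 = 2.214.

2.21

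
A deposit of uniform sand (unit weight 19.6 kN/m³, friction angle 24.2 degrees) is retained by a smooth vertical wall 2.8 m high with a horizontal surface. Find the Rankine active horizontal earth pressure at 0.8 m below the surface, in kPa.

6.56 kPa

K_a = (1 − sin φ)/(1 + sin φ) = 0.4185.
σ_h = K_a γ z = 0.4185 × 19.6 × 0.8 = 6.562 kPa.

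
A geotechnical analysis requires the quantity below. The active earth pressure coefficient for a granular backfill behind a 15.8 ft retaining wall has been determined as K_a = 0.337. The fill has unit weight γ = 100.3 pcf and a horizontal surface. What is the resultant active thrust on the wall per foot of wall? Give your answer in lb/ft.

P = ½ K_a γ H² = 0.5 × 0.337 × 100.3 × 15.8² = 4219 lb/ft.

4220 lb/ft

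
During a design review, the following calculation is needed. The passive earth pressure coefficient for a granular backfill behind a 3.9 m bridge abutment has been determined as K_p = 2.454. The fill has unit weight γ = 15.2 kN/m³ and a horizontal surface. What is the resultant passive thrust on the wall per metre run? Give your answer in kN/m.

284 kN/m

P = ½ K_p γ H² = 0.5 × 2.454 × 15.2 × 3.9² = 283.7 kN/m.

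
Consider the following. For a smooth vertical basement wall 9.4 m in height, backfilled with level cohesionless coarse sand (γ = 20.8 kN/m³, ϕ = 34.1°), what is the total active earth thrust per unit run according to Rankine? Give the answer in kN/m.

K_a = tan²(45° − φ/2) = 0.2815.
P_a = ½ K_a γ H² = 0.5 × 0.2815 × 20.8 × 9.4² = 258.7 kN/m.

259 kN/m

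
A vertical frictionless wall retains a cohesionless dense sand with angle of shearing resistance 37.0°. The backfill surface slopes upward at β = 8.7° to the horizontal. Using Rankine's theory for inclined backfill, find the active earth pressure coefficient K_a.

K_a = cos β · (cos β − √(cos²β − cos²φ)) / (cos β + √(cos²β − cos²φ)).
cos β = 0.9885, cos φ = 0.7986, √(cos²β − cos²φ) = 0.5825.
K_a = 0.9885 × (0.9885 − 0.5825)/(0.9885 + 0.5825) = 0.2555.

0.255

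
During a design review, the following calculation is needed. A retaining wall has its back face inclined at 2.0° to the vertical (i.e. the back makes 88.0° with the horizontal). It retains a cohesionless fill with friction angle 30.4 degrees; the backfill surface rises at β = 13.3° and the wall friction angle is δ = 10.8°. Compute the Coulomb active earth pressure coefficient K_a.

K_a = sin²(α+φ) / [sin²α · sin(α−δ) · (1 + √{sin(φ+δ)sin(φ−β) / (sin(α−δ)sin(α+β))})²].
With α = 88.0°, φ = 30.4°, δ = 10.8°, β = 13.3°: K_a = 0.3778.

0.378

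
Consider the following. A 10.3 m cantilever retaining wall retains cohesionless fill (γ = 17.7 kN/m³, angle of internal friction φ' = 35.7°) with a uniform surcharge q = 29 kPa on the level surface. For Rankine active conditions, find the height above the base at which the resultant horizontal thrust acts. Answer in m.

K_a = 0.2630.
Triangular part P₁ = ½K_aγH² = 246.9 at H/3 = 3.433 m; rectangular part P₂ = K_a q H = 78.56 at H/2 = 5.150 m.
ȳ = (P₁·3.433 + P₂·5.150)/(P₁+P₂) = 3.848 m.

3.85 m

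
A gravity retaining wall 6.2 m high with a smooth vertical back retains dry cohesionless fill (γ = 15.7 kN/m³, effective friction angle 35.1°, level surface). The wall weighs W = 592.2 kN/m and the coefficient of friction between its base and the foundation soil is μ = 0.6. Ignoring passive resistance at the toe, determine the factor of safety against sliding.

4.36

K_a = tan²(45° − 35.1°/2) = 0.2698.
P_a = ½K_aγH² = 0.5×0.2698×15.7×6.2² = 81.42 kN/m, acting at H/3 = 2.067 m above the base.
FS_sliding = μW / P_a = 0.6×592.2 / 81.42 = 4.364.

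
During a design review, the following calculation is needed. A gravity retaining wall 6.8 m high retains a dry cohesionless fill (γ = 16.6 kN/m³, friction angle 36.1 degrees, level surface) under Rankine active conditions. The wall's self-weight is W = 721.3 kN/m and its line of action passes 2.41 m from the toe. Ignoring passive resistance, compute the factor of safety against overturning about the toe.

7.73

K_a = tan²(45° − 36.1°/2) = 0.2585.
P_a = ½K_aγH² = 0.5×0.2585×16.6×6.8² = 99.21 kN/m, acting at H/3 = 2.267 m above the base.
Overturning moment M_o = P_a × H/3 = 99.21 × 2.267 = 224.9.
Resisting moment M_r = W × 2.41 = 721.3 × 2.41 = 1738.
FS_overturning = M_r/M_o = 1738/224.9 = 7.730.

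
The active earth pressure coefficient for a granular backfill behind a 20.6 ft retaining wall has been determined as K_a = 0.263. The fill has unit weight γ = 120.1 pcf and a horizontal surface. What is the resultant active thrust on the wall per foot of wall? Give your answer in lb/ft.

P = ½ K_a γ H² = 0.5 × 0.263 × 120.1 × 20.6² = 6702 lb/ft.

6700 lb/ft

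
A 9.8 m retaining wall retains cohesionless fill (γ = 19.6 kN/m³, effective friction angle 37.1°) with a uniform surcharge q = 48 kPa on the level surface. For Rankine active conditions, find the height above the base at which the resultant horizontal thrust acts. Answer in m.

3.81 m

K_a = 0.2475.
Triangular part P₁ = ½K_aγH² = 232.9 at H/3 = 3.267 m; rectangular part P₂ = K_a q H = 116.4 at H/2 = 4.900 m.
ȳ = (P₁·3.267 + P₂·4.900)/(P₁+P₂) = 3.811 m.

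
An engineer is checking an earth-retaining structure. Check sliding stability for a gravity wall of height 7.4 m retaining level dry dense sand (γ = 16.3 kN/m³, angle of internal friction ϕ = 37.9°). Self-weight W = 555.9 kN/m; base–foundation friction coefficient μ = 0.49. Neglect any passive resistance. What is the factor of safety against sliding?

K_a = tan²(45° − 37.9°/2) = 0.2389.
P_a = ½K_aγH² = 0.5×0.2389×16.3×7.4² = 106.6 kN/m, acting at H/3 = 2.467 m above the base.
FS_sliding = μW / P_a = 0.49×555.9 / 106.6 = 2.554.

2.55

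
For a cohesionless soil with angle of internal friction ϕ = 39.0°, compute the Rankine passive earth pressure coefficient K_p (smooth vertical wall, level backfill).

K_p = (1 + sin φ)/(1 − sin φ) = tan²(45° + 39.0°/2) = 4.395.

4.40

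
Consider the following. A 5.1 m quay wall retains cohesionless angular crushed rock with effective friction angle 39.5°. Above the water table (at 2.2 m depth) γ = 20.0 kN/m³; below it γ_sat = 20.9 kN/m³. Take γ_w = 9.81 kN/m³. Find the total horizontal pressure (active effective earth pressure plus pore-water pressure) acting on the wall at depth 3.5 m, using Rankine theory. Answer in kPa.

25.7 kPa

K_a = (1 − sin φ)/(1 + sin φ) = 0.2224.
γ' = 20.9 − 9.81 = 11.09 kN/m³.
Effective vertical stress at 3.5 m: σ'_v = 20.0×2.2 + 11.09×1.30 = 58.42 kPa.
σ'_h = K_a σ'_v = 0.2224 × 58.42 = 12.99 kPa; u = γ_w × 1.30 = 12.75 kPa.
Total σ_h = 12.99 + 12.75 = 25.75 kPa.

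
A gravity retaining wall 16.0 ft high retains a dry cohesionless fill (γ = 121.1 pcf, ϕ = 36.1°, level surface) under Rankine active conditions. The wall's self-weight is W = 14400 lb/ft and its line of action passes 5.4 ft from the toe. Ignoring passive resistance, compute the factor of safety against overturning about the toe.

3.64

K_a = tan²(45° − 36.1°/2) = 0.2585.
P_a = ½K_aγH² = 0.5×0.2585×121.1×16.0² = 4007 lb/ft, acting at H/3 = 5.333 ft above the base.
Overturning moment M_o = P_a × H/3 = 4007 × 5.333 = 21370.
Resisting moment M_r = W × 5.4 = 14400 × 5.4 = 77760.
FS_overturning = M_r/M_o = 77760/21370 = 3.639.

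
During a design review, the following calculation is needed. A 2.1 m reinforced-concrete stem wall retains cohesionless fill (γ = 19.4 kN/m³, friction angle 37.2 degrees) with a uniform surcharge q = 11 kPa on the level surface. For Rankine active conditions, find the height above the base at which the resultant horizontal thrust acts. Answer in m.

0.823 m

K_a = 0.2464.
Triangular part P₁ = ½K_aγH² = 10.54 at H/3 = 0.7000 m; rectangular part P₂ = K_a q H = 5.692 at H/2 = 1.050 m.
ȳ = (P₁·0.7000 + P₂·1.050)/(P₁+P₂) = 0.8227 m.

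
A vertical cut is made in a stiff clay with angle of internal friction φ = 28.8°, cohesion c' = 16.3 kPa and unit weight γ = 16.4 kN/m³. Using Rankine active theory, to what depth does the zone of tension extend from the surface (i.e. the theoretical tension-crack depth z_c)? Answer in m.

K_a = tan²(45° − 28.8°/2) = 0.3498; √K_a = 0.5914.
The active pressure is zero where K_a γ z = 2c√K_a, so z_c = 2c/(γ√K_a) = 2×16.3/(16.4×0.5914) = 3.361 m.

3.36 m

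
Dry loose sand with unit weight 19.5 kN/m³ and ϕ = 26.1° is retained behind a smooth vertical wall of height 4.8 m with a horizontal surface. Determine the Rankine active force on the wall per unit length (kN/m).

87.4 kN/m

K_a = tan²(45° − φ/2) = 0.3889.
P_a = ½ K_a γ H² = 0.5 × 0.3889 × 19.5 × 4.8² = 87.37 kN/m.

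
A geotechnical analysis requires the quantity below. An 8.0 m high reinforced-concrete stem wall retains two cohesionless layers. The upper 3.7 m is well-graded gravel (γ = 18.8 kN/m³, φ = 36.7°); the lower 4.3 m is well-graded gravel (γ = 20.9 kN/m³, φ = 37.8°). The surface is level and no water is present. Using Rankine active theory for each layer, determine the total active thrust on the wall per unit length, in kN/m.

K_a1 = tan²(45°−36.7°/2) = 0.2519; K_a2 = tan²(45°−37.8°/2) = 0.2400.
Layer 1: σ at base = K_a1 γ₁ h₁ = 17.52 kPa; P₁ = ½×17.52×3.7 = 32.41.
Layer 2: σ_v at top = γ₁h₁ = 69.56; σ_h top = K_a2×69.56 = 16.69; σ_h base = K_a2×(69.56+20.9×4.3) = 38.26.
P₂ = ½(16.69+38.26)×4.3 = 118.2. Total P_a = 32.41+118.2 = 150.6 kN/m.

151 kN/m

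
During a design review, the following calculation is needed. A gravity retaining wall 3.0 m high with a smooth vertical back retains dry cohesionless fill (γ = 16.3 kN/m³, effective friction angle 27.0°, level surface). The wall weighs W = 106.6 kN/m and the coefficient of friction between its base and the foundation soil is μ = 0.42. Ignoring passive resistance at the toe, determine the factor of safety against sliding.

1.63

K_a = tan²(45° − 27.0°/2) = 0.3755.
P_a = ½K_aγH² = 0.5×0.3755×16.3×3.0² = 27.54 kN/m, acting at H/3 = 1.000 m above the base.
FS_sliding = μW / P_a = 0.42×106.6 / 27.54 = 1.625.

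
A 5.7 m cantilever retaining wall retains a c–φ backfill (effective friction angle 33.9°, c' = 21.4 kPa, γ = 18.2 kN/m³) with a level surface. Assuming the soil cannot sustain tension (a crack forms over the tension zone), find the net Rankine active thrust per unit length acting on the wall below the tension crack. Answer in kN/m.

4.28 kN/m

K_a = 0.2839; √K_a = 0.5328.
Tension-crack depth z_c = 2c/(γ√K_a) = 2×21.4/(18.2×0.5328) = 4.414 m.
σ_a at base = K_a γ H − 2c√K_a = 0.2839×18.2×5.7 − 2×21.4×0.5328 = 6.647 kPa.
P_a = ½ × 6.647 × (H − z_c) = 0.5×6.647×1.286 = 4.276 kN/m.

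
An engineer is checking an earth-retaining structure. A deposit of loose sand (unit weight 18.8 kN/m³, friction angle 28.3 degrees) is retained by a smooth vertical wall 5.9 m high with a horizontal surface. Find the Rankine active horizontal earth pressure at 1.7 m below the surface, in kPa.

K_a = (1 − sin φ)/(1 + sin φ) = 0.3568.
σ_h = K_a γ z = 0.3568 × 18.8 × 1.7 = 11.40 kPa.

11.4 kPa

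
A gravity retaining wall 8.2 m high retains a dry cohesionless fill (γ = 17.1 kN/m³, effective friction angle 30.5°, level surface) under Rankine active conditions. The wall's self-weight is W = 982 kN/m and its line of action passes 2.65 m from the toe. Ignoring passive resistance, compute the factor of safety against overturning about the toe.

K_a = tan²(45° − 30.5°/2) = 0.3267.
P_a = ½K_aγH² = 0.5×0.3267×17.1×8.2² = 187.8 kN/m, acting at H/3 = 2.733 m above the base.
Overturning moment M_o = P_a × H/3 = 187.8 × 2.733 = 513.3.
Resisting moment M_r = W × 2.65 = 982 × 2.65 = 2602.
FS_overturning = M_r/M_o = 2602/513.3 = 5.070.

5.07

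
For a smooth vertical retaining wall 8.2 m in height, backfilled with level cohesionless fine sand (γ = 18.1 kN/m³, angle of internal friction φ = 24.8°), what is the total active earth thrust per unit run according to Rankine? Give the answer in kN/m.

249 kN/m

K_a = tan²(45° − φ/2) = 0.4090.
P_a = ½ K_a γ H² = 0.5 × 0.4090 × 18.1 × 8.2² = 248.9 kN/m.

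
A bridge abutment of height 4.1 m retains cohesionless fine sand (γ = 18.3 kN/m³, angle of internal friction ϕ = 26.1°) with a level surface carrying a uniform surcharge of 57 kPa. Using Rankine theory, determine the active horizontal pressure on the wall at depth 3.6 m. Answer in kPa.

47.8 kPa

K_a = (1 − sin φ)/(1 + sin φ) = 0.3889.
σ_v = γz + q = 18.3 × 3.6 + 57 = 122.9 kPa.
σ_h = K_a σ_v = 0.3889 × 122.9 = 47.79 kPa.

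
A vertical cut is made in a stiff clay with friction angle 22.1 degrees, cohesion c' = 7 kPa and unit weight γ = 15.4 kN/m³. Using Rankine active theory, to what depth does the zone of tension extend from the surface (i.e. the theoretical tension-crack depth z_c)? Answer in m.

K_a = tan²(45° − 22.1°/2) = 0.4533; √K_a = 0.6732.
The active pressure is zero where K_a γ z = 2c√K_a, so z_c = 2c/(γ√K_a) = 2×7/(15.4×0.6732) = 1.350 m.

1.35 m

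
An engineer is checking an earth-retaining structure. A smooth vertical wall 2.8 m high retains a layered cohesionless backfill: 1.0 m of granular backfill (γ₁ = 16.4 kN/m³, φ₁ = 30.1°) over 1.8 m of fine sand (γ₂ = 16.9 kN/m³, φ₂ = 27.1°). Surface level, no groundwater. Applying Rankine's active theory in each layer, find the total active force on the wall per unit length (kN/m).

K_a1 = tan²(45°−30.1°/2) = 0.3320; K_a2 = tan²(45°−27.1°/2) = 0.3741.
Layer 1: σ at base = K_a1 γ₁ h₁ = 5.445 kPa; P₁ = ½×5.445×1.0 = 2.722.
Layer 2: σ_v at top = γ₁h₁ = 16.40; σ_h top = K_a2×16.40 = 6.135; σ_h base = K_a2×(16.40+16.9×1.8) = 17.51.
P₂ = ½(6.135+17.51)×1.8 = 21.28. Total P_a = 2.722+21.28 = 24.01 kN/m.

24.0 kN/m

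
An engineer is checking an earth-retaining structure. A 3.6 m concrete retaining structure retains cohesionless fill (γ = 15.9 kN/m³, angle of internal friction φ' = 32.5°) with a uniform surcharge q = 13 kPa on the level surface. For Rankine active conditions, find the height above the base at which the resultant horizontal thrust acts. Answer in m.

1.39 m

K_a = 0.3010.
Triangular part P₁ = ½K_aγH² = 31.01 at H/3 = 1.200 m; rectangular part P₂ = K_a q H = 14.09 at H/2 = 1.800 m.
ȳ = (P₁·1.200 + P₂·1.800)/(P₁+P₂) = 1.387 m.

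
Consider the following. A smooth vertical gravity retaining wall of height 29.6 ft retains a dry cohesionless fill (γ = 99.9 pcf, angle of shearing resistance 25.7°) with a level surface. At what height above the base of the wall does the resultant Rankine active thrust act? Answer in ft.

K_a = 0.3950.
The pressure distribution is triangular, so the resultant acts at H/3 above the base = 29.6/3 = 9.867 ft.

9.87 ft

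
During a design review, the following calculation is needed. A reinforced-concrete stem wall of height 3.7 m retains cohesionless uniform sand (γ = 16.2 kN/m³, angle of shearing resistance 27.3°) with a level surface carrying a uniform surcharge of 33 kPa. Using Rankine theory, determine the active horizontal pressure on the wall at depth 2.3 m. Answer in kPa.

K_a = (1 − sin φ)/(1 + sin φ) = 0.3711.
σ_v = γz + q = 16.2 × 2.3 + 33 = 70.26 kPa.
σ_h = K_a σ_v = 0.3711 × 70.26 = 26.08 kPa.

26.1 kPa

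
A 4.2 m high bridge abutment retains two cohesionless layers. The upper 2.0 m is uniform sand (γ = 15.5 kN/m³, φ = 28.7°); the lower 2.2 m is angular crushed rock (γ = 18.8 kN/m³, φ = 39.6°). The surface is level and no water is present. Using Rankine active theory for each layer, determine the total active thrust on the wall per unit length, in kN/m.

K_a1 = tan²(45°−28.7°/2) = 0.3511; K_a2 = tan²(45°−39.6°/2) = 0.2214.
Layer 1: σ at base = K_a1 γ₁ h₁ = 10.89 kPa; P₁ = ½×10.89×2.0 = 10.89.
Layer 2: σ_v at top = γ₁h₁ = 31.00; σ_h top = K_a2×31.00 = 6.864; σ_h base = K_a2×(31.00+18.8×2.2) = 16.02.
P₂ = ½(6.864+16.02)×2.2 = 25.18. Total P_a = 10.89+25.18 = 36.06 kN/m.

36.1 kN/m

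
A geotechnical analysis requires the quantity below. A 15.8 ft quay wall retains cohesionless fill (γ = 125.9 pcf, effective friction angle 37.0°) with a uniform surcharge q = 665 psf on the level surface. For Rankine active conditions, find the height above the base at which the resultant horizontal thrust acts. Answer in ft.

K_a = 0.2486.
Triangular part P₁ = ½K_aγH² = 3906 at H/3 = 5.267 ft; rectangular part P₂ = K_a q H = 2612 at H/2 = 7.900 ft.
ȳ = (P₁·5.267 + P₂·7.900)/(P₁+P₂) = 6.322 ft.

6.32 ft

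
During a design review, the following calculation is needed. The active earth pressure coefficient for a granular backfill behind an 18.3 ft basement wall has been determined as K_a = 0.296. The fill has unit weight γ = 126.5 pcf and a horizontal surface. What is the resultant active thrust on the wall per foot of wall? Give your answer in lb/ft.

P = ½ K_a γ H² = 0.5 × 0.296 × 126.5 × 18.3² = 6270 lb/ft.

6270 lb/ft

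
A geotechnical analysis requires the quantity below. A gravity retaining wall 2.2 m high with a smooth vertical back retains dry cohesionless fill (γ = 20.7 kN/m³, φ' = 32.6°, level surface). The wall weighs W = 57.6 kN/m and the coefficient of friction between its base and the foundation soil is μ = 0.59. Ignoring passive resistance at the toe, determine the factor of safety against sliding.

K_a = tan²(45° − 32.6°/2) = 0.2997.
P_a = ½K_aγH² = 0.5×0.2997×20.7×2.2² = 15.02 kN/m, acting at H/3 = 0.7333 m above the base.
FS_sliding = μW / P_a = 0.59×57.6 / 15.02 = 2.263.

2.26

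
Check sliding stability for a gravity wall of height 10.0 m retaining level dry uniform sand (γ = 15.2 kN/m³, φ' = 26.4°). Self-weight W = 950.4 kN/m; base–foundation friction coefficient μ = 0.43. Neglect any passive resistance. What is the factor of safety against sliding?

K_a = tan²(45° − 26.4°/2) = 0.3844.
P_a = ½K_aγH² = 0.5×0.3844×15.2×10.0² = 292.2 kN/m, acting at H/3 = 3.333 m above the base.
FS_sliding = μW / P_a = 0.43×950.4 / 292.2 = 1.399.

1.40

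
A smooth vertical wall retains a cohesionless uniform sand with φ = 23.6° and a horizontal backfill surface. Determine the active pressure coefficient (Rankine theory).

K_a = tan²(45° − φ/2) = tan²(33.20°) = 0.4282.

0.428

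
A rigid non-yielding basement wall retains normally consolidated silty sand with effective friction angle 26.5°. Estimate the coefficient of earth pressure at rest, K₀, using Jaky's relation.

K₀ = 1 − sin φ' = 1 − sin 26.5° = 0.5538.

0.554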